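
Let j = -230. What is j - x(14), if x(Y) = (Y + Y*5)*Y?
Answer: -1406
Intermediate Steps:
x(Y) = 6*Y² (x(Y) = (Y + 5*Y)*Y = (6*Y)*Y = 6*Y²)
j - x(14) = -230 - 6*14² = -230 - 6*196 = -230 - 1*1176 = -230 - 1176 = -1406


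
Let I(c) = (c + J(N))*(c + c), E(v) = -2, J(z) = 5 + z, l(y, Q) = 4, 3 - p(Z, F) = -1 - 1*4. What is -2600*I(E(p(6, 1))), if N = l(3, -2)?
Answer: 72800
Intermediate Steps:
p(Z, F) = 8 (p(Z, F) = 3 - (-1 - 1*4) = 3 - (-1 - 4) = 3 - 1*(-5) = 3 + 5 = 8)
N = 4
I(c) = 2*c*(9 + c) (I(c) = (c + (5 + 4))*(c + c) = (c + 9)*(2*c) = (9 + c)*(2*c) = 2*c*(9 + c))
-2600*I(E(p(6, 1))) = -5200*(-2)*(9 - 2) = -5200*(-2)*7 = -2600*(-28) = 72800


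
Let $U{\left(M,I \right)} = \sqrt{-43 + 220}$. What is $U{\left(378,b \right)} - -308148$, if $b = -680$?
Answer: $308148 + \sqrt{177} \approx 3.0816 \cdot 10^{5}$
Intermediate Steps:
$U{\left(M,I \right)} = \sqrt{177}$
$U{\left(378,b \right)} - -308148 = \sqrt{177} - -308148 = \sqrt{177} + 308148 = 308148 + \sqrt{177}$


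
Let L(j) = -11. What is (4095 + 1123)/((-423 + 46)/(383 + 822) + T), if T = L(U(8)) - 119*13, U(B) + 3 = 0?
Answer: -6287690/1877767 ≈ -3.3485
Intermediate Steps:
U(B) = -3 (U(B) = -3 + 0 = -3)
T = -1558 (T = -11 - 119*13 = -11 - 1*1547 = -11 - 1547 = -1558)
(4095 + 1123)/((-423 + 46)/(383 + 822) + T) = (4095 + 1123)/((-423 + 46)/(383 + 822) - 1558) = 5218/(-377/1205 - 1558) = 5218/(-1877767/1205) = 5218*(-1205/1877767) = -6287690/1877767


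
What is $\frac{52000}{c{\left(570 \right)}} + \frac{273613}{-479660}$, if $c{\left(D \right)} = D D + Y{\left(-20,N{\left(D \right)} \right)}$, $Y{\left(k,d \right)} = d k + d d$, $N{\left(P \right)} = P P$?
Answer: $- \frac{288808770333997}{506299534074540} \approx -0.57043$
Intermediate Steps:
$N{\left(P \right)} = P^{2}$
$Y{\left(k,d \right)} = d^{2} + d k$ ($Y{\left(k,d \right)} = d k + d^{2} = d^{2} + d k$)
$c{\left(D \right)} = D^{2} + D^{2} \left(-20 + D^{2}\right)$ ($c{\left(D \right)} = D D + D^{2} \left(D^{2} - 20\right) = D^{2} + D^{2} \left(-20 + D^{2}\right)$)
$\frac{52000}{c{\left(570 \right)}} + \frac{273613}{-479660} = \frac{52000}{570^{2} \left(-19 + 570^{2}\right)} + \frac{273613}{-479660} = \frac{52000}{324900 \left(-19 + 324900\right)} + 273613 \left(- \frac{1}{479660}\right) = \frac{52000}{324900 \cdot 324881} - \frac{273613}{479660} = \frac{52000}{105553836900} - \frac{273613}{479660} = 52000 \cdot \frac{1}{105553836900} - \frac{273613}{479660} = \frac{520}{1055538369} - \frac{273613}{479660} = - \frac{288808770333997}{506299534074540}$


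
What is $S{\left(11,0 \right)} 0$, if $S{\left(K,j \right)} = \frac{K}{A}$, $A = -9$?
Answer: $0$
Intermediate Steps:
$S{\left(K,j \right)} = - \frac{K}{9}$ ($S{\left(K,j \right)} = \frac{K}{-9} = K \left(- \frac{1}{9}\right) = - \frac{K}{9}$)
$S{\left(11,0 \right)} 0 = \left(- \frac{1}{9}\right) 11 \cdot 0 = \left(- \frac{11}{9}\right) 0 = 0$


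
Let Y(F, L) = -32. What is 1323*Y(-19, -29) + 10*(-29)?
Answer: -42626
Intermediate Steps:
1323*Y(-19, -29) + 10*(-29) = 1323*(-32) + 10*(-29) = -42336 - 290 = -42626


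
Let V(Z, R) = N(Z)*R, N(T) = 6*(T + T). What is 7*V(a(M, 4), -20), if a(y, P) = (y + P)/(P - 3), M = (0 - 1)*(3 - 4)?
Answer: -8400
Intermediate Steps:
M = 1 (M = -1*(-1) = 1)
a(y, P) = (P + y)/(-3 + P)
N(T) = 12*T (N(T) = 6*(2*T) = 12*T)
V(Z, R) = 12*R*Z (V(Z, R) = (12*Z)*R = 12*R*Z)
7*V(a(M, 4), -20) = 7*(12*(-20)*((4 + 1)/(-3 + 4))) = 7*(12*(-20)*(5/1)) = 7*(12*(-20)*(1*5)) = 7*(12*(-20)*5) = 7*(-1200) = -8400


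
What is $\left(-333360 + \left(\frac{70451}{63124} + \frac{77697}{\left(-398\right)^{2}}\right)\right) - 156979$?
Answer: $- \frac{306433108479557}{624943381} \approx -4.9034 \cdot 10^{5}$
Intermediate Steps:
$\left(-333360 + \left(\frac{70451}{63124} + \frac{77697}{\left(-398\right)^{2}}\right)\right) - 156979 = \left(-333360 + \left(70451 \cdot \frac{1}{63124} + \frac{77697}{158404}\right)\right) - 156979 = \left(-333360 + \left(\frac{70451}{63124} + 77697 \cdot \frac{1}{158404}\right)\right) - 156979 = \left(-333360 + \left(\frac{70451}{63124} + \frac{77697}{158404}\right)\right) - 156979 = \left(-333360 + \frac{1004016602}{624943381}\right) - 156979 = - \frac{208330121473558}{624943381} - 156979 = - \frac{306433108479557}{624943381}$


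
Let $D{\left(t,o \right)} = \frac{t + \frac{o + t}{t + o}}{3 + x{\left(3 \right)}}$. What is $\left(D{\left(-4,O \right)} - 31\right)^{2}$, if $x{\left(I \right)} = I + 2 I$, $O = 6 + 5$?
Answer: $\frac{15625}{16} \approx 976.56$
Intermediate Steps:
$O = 11$
$x{\left(I \right)} = 3 I$
$D{\left(t,o \right)} = \frac{1}{12} + \frac{t}{12}$ ($D{\left(t,o \right)} = \frac{t + \frac{o + t}{t + o}}{3 + 3 \cdot 3} = \frac{t + \frac{o + t}{o + t}}{3 + 9} = \frac{t + 1}{12} = \left(1 + t\right) \frac{1}{12} = \frac{1}{12} + \frac{t}{12}$)
$\left(D{\left(-4,O \right)} - 31\right)^{2} = \left(\left(\frac{1}{12} + \frac{1}{12} \left(-4\right)\right) - 31\right)^{2} = \left(\left(\frac{1}{12} - \frac{1}{3}\right) - 31\right)^{2} = \left(- \frac{1}{4} - 31\right)^{2} = \left(- \frac{125}{4}\right)^{2} = \frac{15625}{16}$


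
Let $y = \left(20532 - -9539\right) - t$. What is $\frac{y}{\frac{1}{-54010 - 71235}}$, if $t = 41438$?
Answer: $1423659915$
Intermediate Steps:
$y = -11367$ ($y = \left(20532 - -9539\right) - 41438 = \left(20532 + 9539\right) - 41438 = 30071 - 41438 = -11367$)
$\frac{y}{\frac{1}{-54010 - 71235}} = - \frac{11367}{\frac{1}{-54010 - 71235}} = - \frac{11367}{\frac{1}{-125245}} = - \frac{11367}{- \frac{1}{125245}} = \left(-11367\right) \left(-125245\right) = 1423659915$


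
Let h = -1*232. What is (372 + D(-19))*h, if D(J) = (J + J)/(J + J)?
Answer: -86536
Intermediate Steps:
h = -232
D(J) = 1 (D(J) = (2*J)/((2*J)) = (2*J)*(1/(2*J)) = 1)
(372 + D(-19))*h = (372 + 1)*(-232) = 373*(-232) = -86536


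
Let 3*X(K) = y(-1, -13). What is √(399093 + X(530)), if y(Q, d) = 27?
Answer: √399102 ≈ 631.75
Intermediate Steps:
X(K) = 9 (X(K) = (⅓)*27 = 9)
√(399093 + X(530)) = √(399093 + 9) = √399102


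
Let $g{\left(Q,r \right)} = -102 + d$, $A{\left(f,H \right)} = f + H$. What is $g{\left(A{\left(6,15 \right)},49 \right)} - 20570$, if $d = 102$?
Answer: $-20570$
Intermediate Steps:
$A{\left(f,H \right)} = H + f$
$g{\left(Q,r \right)} = 0$ ($g{\left(Q,r \right)} = -102 + 102 = 0$)
$g{\left(A{\left(6,15 \right)},49 \right)} - 20570 = 0 - 20570 = -20570$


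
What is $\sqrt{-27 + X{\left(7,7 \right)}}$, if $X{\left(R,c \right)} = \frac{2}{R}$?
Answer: $\frac{i \sqrt{1309}}{7} \approx 5.1686 i$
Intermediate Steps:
$\sqrt{-27 + X{\left(7,7 \right)}} = \sqrt{-27 + \frac{2}{7}} = \sqrt{- \frac{187}{7}} = \frac{i \sqrt{1309}}{7}$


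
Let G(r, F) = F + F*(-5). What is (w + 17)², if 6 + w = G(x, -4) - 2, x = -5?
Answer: 625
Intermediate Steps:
G(r, F) = -4*F (G(r, F) = F - 5*F = -4*F)
w = 8 (w = -6 + (-4*(-4) - 2) = -6 + (16 - 2) = -6 + 14 = 8)
(w + 17)² = (8 + 17)² = 25² = 625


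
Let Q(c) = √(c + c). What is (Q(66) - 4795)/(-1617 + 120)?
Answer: 4795/1497 - 2*√33/1497 ≈ 3.1954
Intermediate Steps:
Q(c) = √2*√c (Q(c) = √(2*c) = √2*√c)
(Q(66) - 4795)/(-1617 + 120) = (√2*√66 - 4795)/(-1617 + 120) = (2*√33 - 4795)/(-1497) = (-4795 + 2*√33)*(-1/1497) = 4795/1497 - 2*√33/1497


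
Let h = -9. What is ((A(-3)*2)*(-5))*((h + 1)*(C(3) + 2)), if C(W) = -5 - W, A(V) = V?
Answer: 1440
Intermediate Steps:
((A(-3)*2)*(-5))*((h + 1)*(C(3) + 2)) = (-3*2*(-5))*((-9 + 1)*((-5 - 1*3) + 2)) = (-6*(-5))*(-8*((-5 - 3) + 2)) = 30*(-8*(-8 + 2)) = 30*(-8*(-6)) = 30*48 = 1440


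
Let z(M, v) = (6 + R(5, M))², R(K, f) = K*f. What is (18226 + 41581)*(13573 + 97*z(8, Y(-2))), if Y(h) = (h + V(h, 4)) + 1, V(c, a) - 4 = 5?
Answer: 13087266775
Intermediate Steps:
V(c, a) = 9 (V(c, a) = 4 + 5 = 9)
Y(h) = 10 + h (Y(h) = (h + 9) + 1 = (9 + h) + 1 = 10 + h)
z(M, v) = (6 + 5*M)²
(18226 + 41581)*(13573 + 97*z(8, Y(-2))) = (18226 + 41581)*(13573 + 97*(6 + 5*8)²) = 59807*(13573 + 97*(6 + 40)²) = 59807*(13573 + 97*46²) = 59807*(13573 + 97*2116) = 59807*(13573 + 205252) = 59807*218825 = 13087266775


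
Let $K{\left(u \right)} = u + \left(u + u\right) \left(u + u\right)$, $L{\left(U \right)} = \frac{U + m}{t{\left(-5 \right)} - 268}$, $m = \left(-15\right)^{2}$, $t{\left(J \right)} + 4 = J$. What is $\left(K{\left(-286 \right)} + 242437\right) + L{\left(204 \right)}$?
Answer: $\frac{157705366}{277} \approx 5.6933 \cdot 10^{5}$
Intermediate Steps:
$t{\left(J \right)} = -4 + J$
$m = 225$
$L{\left(U \right)} = - \frac{225}{277} - \frac{U}{277}$ ($L{\left(U \right)} = \frac{U + 225}{\left(-4 - 5\right) - 268} = \frac{225 + U}{-9 - 268} = \frac{225 + U}{-277} = \left(225 + U\right) \left(- \frac{1}{277}\right) = - \frac{225}{277} - \frac{U}{277}$)
$K{\left(u \right)} = u + 4 u^{2}$ ($K{\left(u \right)} = u + 2 u 2 u = u + 4 u^{2}$)
$\left(K{\left(-286 \right)} + 242437\right) + L{\left(204 \right)} = \left(- 286 \left(1 + 4 \left(-286\right)\right) + 242437\right) - \frac{429}{277} = \left(- 286 \left(1 - 1144\right) + 242437\right) - \frac{429}{277} = \left(\left(-286\right) \left(-1143\right) + 242437\right) - \frac{429}{277} = \left(326898 + 242437\right) - \frac{429}{277} = 569335 - \frac{429}{277} = \frac{157705366}{277}$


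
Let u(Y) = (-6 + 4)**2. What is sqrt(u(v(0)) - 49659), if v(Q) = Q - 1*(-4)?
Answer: I*sqrt(49655) ≈ 222.83*I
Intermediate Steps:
v(Q) = 4 + Q (v(Q) = Q + 4 = 4 + Q)
u(Y) = 4 (u(Y) = (-2)**2 = 4)
sqrt(u(v(0)) - 49659) = sqrt(4 - 49659) = sqrt(-49655) = I*sqrt(49655)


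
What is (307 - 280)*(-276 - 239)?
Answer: -13905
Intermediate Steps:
(307 - 280)*(-276 - 239) = 27*(-515) = -13905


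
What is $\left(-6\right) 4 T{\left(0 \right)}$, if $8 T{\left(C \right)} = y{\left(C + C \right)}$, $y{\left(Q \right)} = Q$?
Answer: $0$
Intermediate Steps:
$T{\left(C \right)} = \frac{C}{4}$ ($T{\left(C \right)} = \frac{C + C}{8} = \frac{2 C}{8} = \frac{C}{4}$)
$\left(-6\right) 4 T{\left(0 \right)} = \left(-6\right) 4 \cdot \frac{1}{4} \cdot 0 = \left(-24\right) 0 = 0$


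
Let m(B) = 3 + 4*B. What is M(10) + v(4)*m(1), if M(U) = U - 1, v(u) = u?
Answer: 37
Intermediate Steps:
M(U) = -1 + U
M(10) + v(4)*m(1) = (-1 + 10) + 4*(3 + 4*1) = 9 + 4*(3 + 4) = 9 + 4*7 = 9 + 28 = 37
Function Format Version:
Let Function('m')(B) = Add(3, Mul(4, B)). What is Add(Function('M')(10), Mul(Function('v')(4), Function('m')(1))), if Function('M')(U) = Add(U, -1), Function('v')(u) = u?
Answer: 37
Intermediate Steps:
Function('M')(U) = Add(-1, U)
Add(Function('M')(10), Mul(Function('v')(4), Function('m')(1))) = Add(Add(-1, 10), Mul(4, Add(3, Mul(4, 1)))) = Add(9, Mul(4, Add(3, 4))) = Add(9, Mul(4, 7)) = Add(9, 28) = 37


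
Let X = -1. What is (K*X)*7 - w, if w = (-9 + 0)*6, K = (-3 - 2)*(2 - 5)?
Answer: -51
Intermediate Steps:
K = 15 (K = -5*(-3) = 15)
w = -54 (w = -9*6 = -54)
(K*X)*7 - w = (15*(-1))*7 - 1*(-54) = -15*7 + 54 = -105 + 54 = -51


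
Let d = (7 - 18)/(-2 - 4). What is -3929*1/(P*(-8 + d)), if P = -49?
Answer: -23574/1813 ≈ -13.003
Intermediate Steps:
d = 11/6 (d = -11/(-6) = -11*(-⅙) = 11/6 ≈ 1.8333)
-3929*1/(P*(-8 + d)) = -3929*(-1/(49*(-8 + 11/6))) = -3929/((-49*(-37/6))) = -3929/1813/6 = -3929*6/1813 = -23574/1813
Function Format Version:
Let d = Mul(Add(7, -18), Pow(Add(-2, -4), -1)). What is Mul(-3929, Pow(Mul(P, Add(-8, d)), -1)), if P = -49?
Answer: Rational(-23574, 1813) ≈ -13.003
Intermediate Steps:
d = Rational(11, 6) (d = Mul(-11, Pow(-6, -1)) = Mul(-11, Rational(-1, 6)) = Rational(11, 6) ≈ 1.8333)
Mul(-3929, Pow(Mul(P, Add(-8, d)), -1)) = Mul(-3929, Pow(Mul(-49, Add(-8, Rational(11, 6))), -1)) = Mul(-3929, Pow(Mul(-49, Rational(-37, 6)), -1)) = Mul(-3929, Pow(Rational(1813, 6), -1)) = Mul(-3929, Rational(6, 1813)) = Rational(-23574, 1813)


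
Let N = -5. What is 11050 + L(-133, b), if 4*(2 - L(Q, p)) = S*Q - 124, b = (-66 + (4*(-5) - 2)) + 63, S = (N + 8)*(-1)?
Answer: 43933/4 ≈ 10983.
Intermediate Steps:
S = -3 (S = (-5 + 8)*(-1) = 3*(-1) = -3)
b = -25 (b = (-66 + (-20 - 2)) + 63 = (-66 - 22) + 63 = -88 + 63 = -25)
L(Q, p) = 33 + 3*Q/4 (L(Q, p) = 2 - (-3*Q - 124)/4 = 2 - (-124 - 3*Q)/4 = 2 + (31 + 3*Q/4) = 33 + 3*Q/4)
11050 + L(-133, b) = 11050 + (33 + (¾)*(-133)) = 11050 + (33 - 399/4) = 11050 - 267/4 = 43933/4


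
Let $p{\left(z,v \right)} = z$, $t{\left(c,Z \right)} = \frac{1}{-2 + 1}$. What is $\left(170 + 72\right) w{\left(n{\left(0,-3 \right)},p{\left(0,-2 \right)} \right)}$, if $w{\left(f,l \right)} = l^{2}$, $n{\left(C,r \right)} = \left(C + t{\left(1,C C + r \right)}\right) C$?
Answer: $0$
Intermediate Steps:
$t{\left(c,Z \right)} = -1$ ($t{\left(c,Z \right)} = \frac{1}{-1} = -1$)
$n{\left(C,r \right)} = C \left(-1 + C\right)$ ($n{\left(C,r \right)} = \left(C - 1\right) C = \left(-1 + C\right) C = C \left(-1 + C\right)$)
$\left(170 + 72\right) w{\left(n{\left(0,-3 \right)},p{\left(0,-2 \right)} \right)} = \left(170 + 72\right) 0^{2} = 242 \cdot 0 = 0$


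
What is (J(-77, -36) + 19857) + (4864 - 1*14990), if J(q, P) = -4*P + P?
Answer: 9839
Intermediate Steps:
J(q, P) = -3*P
(J(-77, -36) + 19857) + (4864 - 1*14990) = (-3*(-36) + 19857) + (4864 - 1*14990) = (108 + 19857) + (4864 - 14990) = 19965 - 10126 = 9839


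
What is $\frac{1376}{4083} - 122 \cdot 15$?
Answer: $- \frac{7470514}{4083} \approx -1829.7$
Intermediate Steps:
$\frac{1376}{4083} - 122 \cdot 15 = 1376 \cdot \frac{1}{4083} - 1830 = \frac{1376}{4083} - 1830 = - \frac{7470514}{4083}$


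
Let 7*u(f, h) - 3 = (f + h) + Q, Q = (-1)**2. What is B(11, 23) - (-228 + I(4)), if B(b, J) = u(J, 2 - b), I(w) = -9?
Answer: 1677/7 ≈ 239.57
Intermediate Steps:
Q = 1
u(f, h) = 4/7 + f/7 + h/7 (u(f, h) = 3/7 + ((f + h) + 1)/7 = 3/7 + (1 + f + h)/7 = 3/7 + (1/7 + f/7 + h/7) = 4/7 + f/7 + h/7)
B(b, J) = 6/7 - b/7 + J/7 (B(b, J) = 4/7 + J/7 + (2 - b)/7 = 4/7 + J/7 + (2/7 - b/7) = 6/7 - b/7 + J/7)
B(11, 23) - (-228 + I(4)) = (6/7 - 1/7*11 + (1/7)*23) - (-228 - 9) = (6/7 - 11/7 + 23/7) - 1*(-237) = 18/7 + 237 = 1677/7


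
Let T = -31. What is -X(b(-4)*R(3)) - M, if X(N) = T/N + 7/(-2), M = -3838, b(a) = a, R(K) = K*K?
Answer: 138263/36 ≈ 3840.6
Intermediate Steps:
R(K) = K**2
X(N) = -7/2 - 31/N (X(N) = -31/N + 7/(-2) = -31/N + 7*(-1/2) = -31/N - 7/2 = -7/2 - 31/N)
-X(b(-4)*R(3)) - M = -(-7/2 - 31/((-4*3**2))) - 1*(-3838) = -(-7/2 - 31/((-4*9))) + 3838 = -(-7/2 - 31/(-36)) + 3838 = -(-7/2 - 31*(-1/36)) + 3838 = -(-7/2 + 31/36) + 3838 = -1*(-95/36) + 3838 = 95/36 + 3838 = 138263/36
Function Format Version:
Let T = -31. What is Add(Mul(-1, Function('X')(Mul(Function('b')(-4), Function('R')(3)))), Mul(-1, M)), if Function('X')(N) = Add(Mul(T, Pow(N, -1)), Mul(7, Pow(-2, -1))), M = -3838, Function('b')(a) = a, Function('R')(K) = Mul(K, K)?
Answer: Rational(138263, 36) ≈ 3840.6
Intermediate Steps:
Function('R')(K) = Pow(K, 2)
Function('X')(N) = Add(Rational(-7, 2), Mul(-31, Pow(N, -1))) (Function('X')(N) = Add(Mul(-31, Pow(N, -1)), Mul(7, Pow(-2, -1))) = Add(Mul(-31, Pow(N, -1)), Mul(7, Rational(-1, 2))) = Add(Mul(-31, Pow(N, -1)), Rational(-7, 2)) = Add(Rational(-7, 2), Mul(-31, Pow(N, -1))))
Add(Mul(-1, Function('X')(Mul(Function('b')(-4), Function('R')(3)))), Mul(-1, M)) = Add(Mul(-1, Add(Rational(-7, 2), Mul(-31, Pow(Mul(-4, Pow(3, 2)), -1)))), Mul(-1, -3838)) = Add(Mul(-1, Add(Rational(-7, 2), Mul(-31, Pow(Mul(-4, 9), -1)))), 3838) = Add(Mul(-1, Add(Rational(-7, 2), Mul(-31, Pow(-36, -1)))), 3838) = Add(Mul(-1, Add(Rational(-7, 2), Mul(-31, Rational(-1, 36)))), 3838) = Add(Mul(-1, Add(Rational(-7, 2), Rational(31, 36))), 3838) = Add(Mul(-1, Rational(-95, 36)), 3838) = Add(Rational(95, 36), 3838) = Rational(138263, 36)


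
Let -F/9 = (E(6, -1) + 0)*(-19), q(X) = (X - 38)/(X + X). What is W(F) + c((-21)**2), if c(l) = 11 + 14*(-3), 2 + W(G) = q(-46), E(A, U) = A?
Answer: -738/23 ≈ -32.087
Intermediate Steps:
q(X) = (-38 + X)/(2*X) (q(X) = (-38 + X)/((2*X)) = (-38 + X)*(1/(2*X)) = (-38 + X)/(2*X))
F = 1026 (F = -9*(6 + 0)*(-19) = -54*(-19) = -9*(-114) = 1026)
W(G) = -25/23 (W(G) = -2 + (1/2)*(-38 - 46)/(-46) = -2 + (1/2)*(-1/46)*(-84) = -2 + 21/23 = -25/23)
c(l) = -31 (c(l) = 11 - 42 = -31)
W(F) + c((-21)**2) = -25/23 - 31 = -738/23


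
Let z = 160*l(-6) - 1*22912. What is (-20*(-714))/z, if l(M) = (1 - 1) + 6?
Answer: -255/392 ≈ -0.65051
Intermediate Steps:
l(M) = 6 (l(M) = 0 + 6 = 6)
z = -21952 (z = 160*6 - 1*22912 = 960 - 22912 = -21952)
(-20*(-714))/z = -20*(-714)/(-21952) = 14280*(-1/21952) = -255/392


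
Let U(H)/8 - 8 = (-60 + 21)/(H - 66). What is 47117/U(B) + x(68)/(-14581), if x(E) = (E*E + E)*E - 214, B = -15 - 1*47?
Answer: 10653278586/15499603 ≈ 687.33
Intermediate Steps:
B = -62 (B = -15 - 47 = -62)
U(H) = 64 - 312/(-66 + H) (U(H) = 64 + 8*((-60 + 21)/(H - 66)) = 64 + 8*(-39/(-66 + H)) = 64 - 312/(-66 + H))
x(E) = -214 + E*(E + E²) (x(E) = (E² + E)*E - 214 = (E + E²)*E - 214 = E*(E + E²) - 214 = -214 + E*(E + E²))
47117/U(B) + x(68)/(-14581) = 47117/((8*(-567 + 8*(-62))/(-66 - 62))) + (-214 + 68² + 68³)/(-14581) = 47117/((8*(-567 - 496)/(-128))) + (-214 + 4624 + 314432)*(-1/14581) = 47117/((8*(-1/128)*(-1063))) + 318842*(-1/14581) = 47117/(1063/16) - 318842/14581 = 47117*(16/1063) - 318842/14581 = 753872/1063 - 318842/14581 = 10653278586/15499603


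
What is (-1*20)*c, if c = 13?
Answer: -260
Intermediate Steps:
(-1*20)*c = -1*20*13 = -20*13 = -260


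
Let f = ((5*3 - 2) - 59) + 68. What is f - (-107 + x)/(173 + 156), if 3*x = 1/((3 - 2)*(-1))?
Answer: 3148/141 ≈ 22.326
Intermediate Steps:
f = 22 (f = ((15 - 2) - 59) + 68 = (13 - 59) + 68 = -46 + 68 = 22)
x = -⅓ (x = 1/(3*(((3 - 2)*(-1)))) = 1/(3*((1*(-1)))) = (⅓)/(-1) = (⅓)*(-1) = -⅓ ≈ -0.33333)
f - (-107 + x)/(173 + 156) = 22 - (-107 - ⅓)/(173 + 156) = 22 - (-322)/(3*329) = 22 - 1*(-46/141) = 22 + 46/141 = 3148/141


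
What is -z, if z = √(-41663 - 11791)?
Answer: -I*√53454 ≈ -231.2*I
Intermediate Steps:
z = I*√53454 (z = √(-53454) = I*√53454 ≈ 231.2*I)
-z = -I*√53454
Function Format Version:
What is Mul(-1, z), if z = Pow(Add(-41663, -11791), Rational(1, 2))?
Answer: Mul(-1, I, Pow(53454, Rational(1, 2))) ≈ Mul(-231.20, I)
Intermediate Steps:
z = Mul(I, Pow(53454, Rational(1, 2))) (z = Pow(-53454, Rational(1, 2)) = Mul(I, Pow(53454, Rational(1, 2))) ≈ Mul(231.20, I))
Mul(-1, z) = Mul(-1, Mul(I, Pow(53454, Rational(1, 2)))) = Mul(-1, I, Pow(53454, Rational(1, 2)))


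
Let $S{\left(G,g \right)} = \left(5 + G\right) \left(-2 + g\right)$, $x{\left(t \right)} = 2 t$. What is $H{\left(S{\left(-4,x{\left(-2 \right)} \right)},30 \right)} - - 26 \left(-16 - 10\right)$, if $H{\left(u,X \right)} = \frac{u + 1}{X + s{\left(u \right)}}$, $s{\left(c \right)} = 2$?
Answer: $- \frac{21637}{32} \approx -676.16$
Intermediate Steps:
$S{\left(G,g \right)} = \left(-2 + g\right) \left(5 + G\right)$
$H{\left(u,X \right)} = \frac{1 + u}{2 + X}$ ($H{\left(u,X \right)} = \frac{u + 1}{X + 2} = \frac{1 + u}{2 + X}$)
$H{\left(S{\left(-4,x{\left(-2 \right)} \right)},30 \right)} - - 26 \left(-16 - 10\right) = \frac{1 - \left(2 - 2 \left(-2\right)\right)}{2 + 30} - - 26 \left(-16 - 10\right) = \frac{1 + \left(-10 + 8 + 5 \left(-4\right) - -16\right)}{32} - \left(-26\right) \left(-26\right) = \frac{1 + \left(-10 + 8 - 20 + 16\right)}{32} - 676 = \frac{1 - 6}{32} - 676 = \frac{1}{32} \left(-5\right) - 676 = - \frac{5}{32} - 676 = - \frac{21637}{32}$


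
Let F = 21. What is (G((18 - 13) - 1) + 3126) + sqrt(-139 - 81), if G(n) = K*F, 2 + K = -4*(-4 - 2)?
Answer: 3588 + 2*I*sqrt(55) ≈ 3588.0 + 14.832*I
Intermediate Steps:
K = 22 (K = -2 - 4*(-4 - 2) = -2 - 4*(-6) = -2 + 24 = 22)
G(n) = 462 (G(n) = 22*21 = 462)
(G((18 - 13) - 1) + 3126) + sqrt(-139 - 81) = (462 + 3126) + sqrt(-139 - 81) = 3588 + sqrt(-220) = 3588 + 2*I*sqrt(55)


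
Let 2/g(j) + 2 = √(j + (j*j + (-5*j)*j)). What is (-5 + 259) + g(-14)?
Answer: 101852/401 - I*√798/401 ≈ 254.0 - 0.070446*I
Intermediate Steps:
g(j) = 2/(-2 + √(j - 4*j²)) (g(j) = 2/(-2 + √(j + (j*j + (-5*j)*j))) = 2/(-2 + √(j + (j² - 5*j²))) = 2/(-2 + √(j - 4*j²)))
(-5 + 259) + g(-14) = (-5 + 259) + 2/(-2 + √(-14*(1 - 4*(-14)))) = 254 + 2/(-2 + √(-14*(1 + 56))) = 254 + 2/(-2 + √(-14*57)) = 254 + 2/(-2 + √(-798)) = 254 + 2/(-2 + I*√798)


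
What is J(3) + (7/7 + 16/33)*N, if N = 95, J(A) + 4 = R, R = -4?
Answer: 4391/33 ≈ 133.06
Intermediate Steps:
J(A) = -8 (J(A) = -4 - 4 = -8)
J(3) + (7/7 + 16/33)*N = -8 + (7/7 + 16/33)*95 = -8 + (7*(⅐) + 16*(1/33))*95 = -8 + (1 + 16/33)*95 = -8 + (49/33)*95 = -8 + 4655/33 = 4391/33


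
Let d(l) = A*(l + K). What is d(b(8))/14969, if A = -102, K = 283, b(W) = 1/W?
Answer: -115515/59876 ≈ -1.9292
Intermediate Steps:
d(l) = -28866 - 102*l (d(l) = -102*(l + 283) = -102*(283 + l) = -28866 - 102*l)
d(b(8))/14969 = (-28866 - 102/8)/14969 = (-28866 - 102*⅛)*(1/14969) = (-28866 - 51/4)*(1/14969) = -115515/4*1/14969 = -115515/59876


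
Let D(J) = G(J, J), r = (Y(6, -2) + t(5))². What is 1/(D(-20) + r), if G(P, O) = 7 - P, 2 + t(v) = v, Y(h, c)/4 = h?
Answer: 1/756 ≈ 0.0013228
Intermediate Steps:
Y(h, c) = 4*h
t(v) = -2 + v
r = 729 (r = (4*6 + (-2 + 5))² = (24 + 3)² = 27² = 729)
D(J) = 7 - J
1/(D(-20) + r) = 1/((7 - 1*(-20)) + 729) = 1/((7 + 20) + 729) = 1/(27 + 729) = 1/756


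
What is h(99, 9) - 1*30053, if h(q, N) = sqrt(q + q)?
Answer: -30053 + 3*sqrt(22) ≈ -30039.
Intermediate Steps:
h(q, N) = sqrt(2)*sqrt(q) (h(q, N) = sqrt(2*q) = sqrt(2)*sqrt(q))
h(99, 9) - 1*30053 = sqrt(2)*sqrt(99) - 1*30053 = sqrt(2)*(3*sqrt(11)) - 30053 = 3*sqrt(22) - 30053 = -30053 + 3*sqrt(22)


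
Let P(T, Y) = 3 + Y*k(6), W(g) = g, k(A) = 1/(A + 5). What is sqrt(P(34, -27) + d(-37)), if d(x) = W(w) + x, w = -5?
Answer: 2*I*sqrt(1254)/11 ≈ 6.4385*I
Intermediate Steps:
k(A) = 1/(5 + A)
d(x) = -5 + x
P(T, Y) = 3 + Y/11 (P(T, Y) = 3 + Y/(5 + 6) = 3 + Y/11)
sqrt(P(34, -27) + d(-37)) = sqrt((3 + (1/11)*(-27)) + (-5 - 37)) = sqrt((3 - 27/11) - 42) = sqrt(6/11 - 42) = sqrt(-456/11) = 2*I*sqrt(1254)/11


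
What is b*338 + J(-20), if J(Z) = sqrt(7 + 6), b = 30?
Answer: 10140 + sqrt(13) ≈ 10144.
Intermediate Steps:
J(Z) = sqrt(13)
b*338 + J(-20) = 30*338 + sqrt(13) = 10140 + sqrt(13)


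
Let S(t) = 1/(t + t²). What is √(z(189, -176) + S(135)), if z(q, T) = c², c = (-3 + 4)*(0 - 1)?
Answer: √9364110/3060 ≈ 1.0000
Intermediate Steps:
c = -1 (c = 1*(-1) = -1)
z(q, T) = 1 (z(q, T) = (-1)² = 1)
√(z(189, -176) + S(135)) = √(1 + 1/(135*(1 + 135))) = √(1 + (1/135)/136) = √(1 + (1/135)*(1/136)) = √(1 + 1/18360) = √(18361/18360) = √9364110/3060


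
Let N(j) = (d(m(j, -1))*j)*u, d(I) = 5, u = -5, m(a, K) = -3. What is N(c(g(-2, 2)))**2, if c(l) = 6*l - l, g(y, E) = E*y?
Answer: 250000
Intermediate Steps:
c(l) = 5*l
N(j) = -25*j (N(j) = (5*j)*(-5) = -25*j)
N(c(g(-2, 2)))**2 = (-125*2*(-2))**2 = (-125*(-4))**2 = (-25*(-20))**2 = 500**2 = 250000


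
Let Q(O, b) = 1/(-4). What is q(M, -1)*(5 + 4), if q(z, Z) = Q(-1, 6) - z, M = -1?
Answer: 27/4 ≈ 6.7500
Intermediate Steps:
Q(O, b) = -¼
q(z, Z) = -¼ - z
q(M, -1)*(5 + 4) = (-¼ - 1*(-1))*(5 + 4) = (-¼ + 1)*9 = (¾)*9 = 27/4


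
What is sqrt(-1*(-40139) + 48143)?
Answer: sqrt(88282) ≈ 297.12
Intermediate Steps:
sqrt(-1*(-40139) + 48143) = sqrt(40139 + 48143) = sqrt(88282)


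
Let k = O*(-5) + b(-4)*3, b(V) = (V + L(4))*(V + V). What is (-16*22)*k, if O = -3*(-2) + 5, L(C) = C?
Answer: 19360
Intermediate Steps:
O = 11 (O = 6 + 5 = 11)
b(V) = 2*V*(4 + V) (b(V) = (V + 4)*(V + V) = (4 + V)*(2*V) = 2*V*(4 + V))
k = -55 (k = 11*(-5) + (2*(-4)*(4 - 4))*3 = -55 + (2*(-4)*0)*3 = -55 + 0*3 = -55 + 0 = -55)
(-16*22)*k = -16*22*(-55) = -352*(-55) = 19360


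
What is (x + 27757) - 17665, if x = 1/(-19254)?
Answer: 194311367/19254 ≈ 10092.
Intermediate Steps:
x = -1/19254 ≈ -5.1937e-5
(x + 27757) - 17665 = (-1/19254 + 27757) - 17665 = 534433277/19254 - 17665 = 194311367/19254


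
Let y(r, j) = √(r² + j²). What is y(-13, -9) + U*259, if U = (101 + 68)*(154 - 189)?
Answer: -1531985 + 5*√10 ≈ -1.5320e+6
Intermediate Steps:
U = -5915 (U = 169*(-35) = -5915)
y(r, j) = √(j² + r²)
y(-13, -9) + U*259 = √((-9)² + (-13)²) - 5915*259 = √(81 + 169) - 1531985 = √250 - 1531985 = 5*√10 - 1531985 = -1531985 + 5*√10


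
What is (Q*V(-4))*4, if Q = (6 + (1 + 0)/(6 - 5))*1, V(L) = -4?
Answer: -112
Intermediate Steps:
Q = 7 (Q = (6 + 1/1)*1 = (6 + 1*1)*1 = (6 + 1)*1 = 7*1 = 7)
(Q*V(-4))*4 = (7*(-4))*4 = -28*4 = -112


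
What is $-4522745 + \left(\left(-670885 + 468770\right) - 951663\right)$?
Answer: $-5676523$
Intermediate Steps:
$-4522745 + \left(\left(-670885 + 468770\right) - 951663\right) = -4522745 - 1153778 = -5676523$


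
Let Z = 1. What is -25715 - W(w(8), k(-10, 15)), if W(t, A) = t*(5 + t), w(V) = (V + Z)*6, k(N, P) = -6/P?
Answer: -28901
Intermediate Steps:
w(V) = 6 + 6*V (w(V) = (V + 1)*6 = (1 + V)*6 = 6 + 6*V)
-25715 - W(w(8), k(-10, 15)) = -25715 - (6 + 6*8)*(5 + (6 + 6*8)) = -25715 - (6 + 48)*(5 + (6 + 48)) = -25715 - 54*(5 + 54) = -25715 - 54*59 = -25715 - 1*3186 = -25715 - 3186 = -28901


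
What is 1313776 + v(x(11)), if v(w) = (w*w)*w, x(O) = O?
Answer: 1315107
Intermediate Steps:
v(w) = w³ (v(w) = w²*w = w³)
1313776 + v(x(11)) = 1313776 + 11³ = 1313776 + 1331 = 1315107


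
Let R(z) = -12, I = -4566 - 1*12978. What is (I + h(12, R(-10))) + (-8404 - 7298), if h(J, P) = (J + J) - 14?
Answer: -33236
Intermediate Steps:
I = -17544 (I = -4566 - 12978 = -17544)
h(J, P) = -14 + 2*J (h(J, P) = 2*J - 14 = -14 + 2*J)
(I + h(12, R(-10))) + (-8404 - 7298) = (-17544 + (-14 + 2*12)) + (-8404 - 7298) = (-17544 + (-14 + 24)) - 15702 = (-17544 + 10) - 15702 = -17534 - 15702 = -33236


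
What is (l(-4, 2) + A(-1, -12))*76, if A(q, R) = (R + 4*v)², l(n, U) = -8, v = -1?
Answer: 18848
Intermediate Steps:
A(q, R) = (-4 + R)² (A(q, R) = (R + 4*(-1))² = (R - 4)² = (-4 + R)²)
(l(-4, 2) + A(-1, -12))*76 = (-8 + (-4 - 12)²)*76 = (-8 + (-16)²)*76 = (-8 + 256)*76 = 248*76 = 18848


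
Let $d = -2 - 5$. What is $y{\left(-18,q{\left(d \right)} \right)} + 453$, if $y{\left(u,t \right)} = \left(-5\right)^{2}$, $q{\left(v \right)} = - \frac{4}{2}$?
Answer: $478$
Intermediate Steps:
$d = -7$
$q{\left(v \right)} = -2$ ($q{\left(v \right)} = \left(-4\right) \frac{1}{2} = -2$)
$y{\left(u,t \right)} = 25$
$y{\left(-18,q{\left(d \right)} \right)} + 453 = 25 + 453 = 478$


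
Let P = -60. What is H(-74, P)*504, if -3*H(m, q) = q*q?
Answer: -604800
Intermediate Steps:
H(m, q) = -q²/3 (H(m, q) = -q*q/3 = -q²/3)
H(-74, P)*504 = -⅓*(-60)²*504 = -⅓*3600*504 = -1200*504 = -604800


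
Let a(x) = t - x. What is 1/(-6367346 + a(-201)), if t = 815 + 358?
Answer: -1/6365972 ≈ -1.5709e-7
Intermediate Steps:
t = 1173
a(x) = 1173 - x
1/(-6367346 + a(-201)) = 1/(-6367346 + (1173 - 1*(-201))) = 1/(-6367346 + (1173 + 201)) = 1/(-6367346 + 1374) = 1/(-6365972) = -1/6365972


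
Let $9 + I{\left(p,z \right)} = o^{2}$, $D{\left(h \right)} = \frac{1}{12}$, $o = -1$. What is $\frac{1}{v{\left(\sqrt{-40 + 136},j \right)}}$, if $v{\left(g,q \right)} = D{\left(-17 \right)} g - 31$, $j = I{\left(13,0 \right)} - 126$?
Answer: $- \frac{93}{2881} - \frac{\sqrt{6}}{2881} \approx -0.033131$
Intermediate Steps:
$D{\left(h \right)} = \frac{1}{12}$
$I{\left(p,z \right)} = -8$ ($I{\left(p,z \right)} = -9 + \left(-1\right)^{2} = -9 + 1 = -8$)
$j = -134$ ($j = -8 - 126 = -134$)
$v{\left(g,q \right)} = -31 + \frac{g}{12}$ ($v{\left(g,q \right)} = \frac{g}{12} - 31 = -31 + \frac{g}{12}$)
$\frac{1}{v{\left(\sqrt{-40 + 136},j \right)}} = \frac{1}{-31 + \frac{\sqrt{-40 + 136}}{12}} = \frac{1}{-31 + \frac{\sqrt{96}}{12}} = \frac{1}{-31 + \frac{4 \sqrt{6}}{12}} = \frac{1}{-31 + \frac{\sqrt{6}}{3}}$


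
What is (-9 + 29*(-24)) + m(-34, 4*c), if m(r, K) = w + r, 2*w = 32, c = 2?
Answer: -723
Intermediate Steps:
w = 16 (w = (1/2)*32 = 16)
m(r, K) = 16 + r
(-9 + 29*(-24)) + m(-34, 4*c) = (-9 + 29*(-24)) + (16 - 34) = (-9 - 696) - 18 = -705 - 18 = -723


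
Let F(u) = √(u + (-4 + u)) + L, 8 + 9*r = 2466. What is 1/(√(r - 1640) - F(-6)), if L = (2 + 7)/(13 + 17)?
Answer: -30/(9 + 120*I - 10*I*√12302) ≈ -0.00027594 - 0.030327*I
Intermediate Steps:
r = 2458/9 (r = -8/9 + (⅑)*2466 = -8/9 + 274 = 2458/9 ≈ 273.11)
L = 3/10 (L = 9/30 = 9*(1/30) = 3/10 ≈ 0.30000)
F(u) = 3/10 + √(-4 + 2*u) (F(u) = √(u + (-4 + u)) + 3/10 = √(-4 + 2*u) + 3/10 = 3/10 + √(-4 + 2*u))
1/(√(r - 1640) - F(-6)) = 1/(√(2458/9 - 1640) - (3/10 + √(-4 + 2*(-6)))) = 1/(√(-12302/9) - (3/10 + √(-4 - 12))) = 1/(I*√12302/3 - (3/10 + √(-16))) = 1/(I*√12302/3 - (3/10 + 4*I)) = 1/(I*√12302/3 + (-3/10 - 4*I)) = 1/(-3/10 - 4*I + I*√12302/3)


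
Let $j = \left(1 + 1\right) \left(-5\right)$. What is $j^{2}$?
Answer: $100$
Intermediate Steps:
$j = -10$ ($j = 2 \left(-5\right) = -10$)
$j^{2} = \left(-10\right)^{2} = 100$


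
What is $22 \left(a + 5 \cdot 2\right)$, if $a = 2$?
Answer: $264$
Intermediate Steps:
$22 \left(a + 5 \cdot 2\right) = 22 \left(2 + 5 \cdot 2\right) = 22 \left(2 + 10\right) = 22 \cdot 12 = 264$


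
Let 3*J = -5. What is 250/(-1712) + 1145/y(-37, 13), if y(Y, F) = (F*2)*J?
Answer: -295661/11128 ≈ -26.569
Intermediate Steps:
J = -5/3 (J = (1/3)*(-5) = -5/3 ≈ -1.6667)
y(Y, F) = -10*F/3 (y(Y, F) = (F*2)*(-5/3) = (2*F)*(-5/3) = -10*F/3)
250/(-1712) + 1145/y(-37, 13) = 250/(-1712) + 1145/((-10/3*13)) = 250*(-1/1712) + 1145/(-130/3) = -125/856 + 1145*(-3/130) = -125/856 - 687/26 = -295661/11128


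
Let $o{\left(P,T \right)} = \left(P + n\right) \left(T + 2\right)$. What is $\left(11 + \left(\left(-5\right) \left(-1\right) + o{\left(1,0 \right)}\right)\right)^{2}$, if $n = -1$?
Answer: $256$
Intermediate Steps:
$o{\left(P,T \right)} = \left(-1 + P\right) \left(2 + T\right)$ ($o{\left(P,T \right)} = \left(P - 1\right) \left(T + 2\right) = \left(-1 + P\right) \left(2 + T\right)$)
$\left(11 + \left(\left(-5\right) \left(-1\right) + o{\left(1,0 \right)}\right)\right)^{2} = \left(11 + \left(\left(-5\right) \left(-1\right) + \left(-2 - 0 + 2 \cdot 1 + 1 \cdot 0\right)\right)\right)^{2} = \left(11 + \left(5 + \left(-2 + 0 + 2 + 0\right)\right)\right)^{2} = \left(11 + \left(5 + 0\right)\right)^{2} = \left(11 + 5\right)^{2} = 16^{2} = 256$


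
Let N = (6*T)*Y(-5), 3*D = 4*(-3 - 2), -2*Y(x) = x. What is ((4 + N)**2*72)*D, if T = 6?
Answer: -4241280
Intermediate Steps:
Y(x) = -x/2
D = -20/3 (D = (4*(-3 - 2))/3 = (4*(-5))/3 = (1/3)*(-20) = -20/3 ≈ -6.6667)
N = 90 (N = (6*6)*(-1/2*(-5)) = 36*(5/2) = 90)
((4 + N)**2*72)*D = ((4 + 90)**2*72)*(-20/3) = (94**2*72)*(-20/3) = (8836*72)*(-20/3) = 636192*(-20/3) = -4241280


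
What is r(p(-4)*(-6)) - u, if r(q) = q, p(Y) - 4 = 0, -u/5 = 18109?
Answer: 90521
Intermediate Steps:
u = -90545 (u = -5*18109 = -90545)
p(Y) = 4 (p(Y) = 4 + 0 = 4)
r(p(-4)*(-6)) - u = 4*(-6) - 1*(-90545) = -24 + 90545 = 90521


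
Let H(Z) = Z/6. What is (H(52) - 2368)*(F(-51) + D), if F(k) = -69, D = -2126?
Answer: 15536210/3 ≈ 5.1787e+6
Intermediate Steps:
H(Z) = Z/6 (H(Z) = Z*(1/6) = Z/6)
(H(52) - 2368)*(F(-51) + D) = ((1/6)*52 - 2368)*(-69 - 2126) = (26/3 - 2368)*(-2195) = -7078/3*(-2195) = 15536210/3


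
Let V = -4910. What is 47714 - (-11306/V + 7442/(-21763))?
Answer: 2549166708681/53428165 ≈ 47712.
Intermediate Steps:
47714 - (-11306/V + 7442/(-21763)) = 47714 - (-11306/(-4910) + 7442/(-21763)) = 47714 - (-11306*(-1/4910) + 7442*(-1/21763)) = 47714 - (5653/2455 - 7442/21763) = 47714 - 1*104756129/53428165 = 47714 - 104756129/53428165 = 2549166708681/53428165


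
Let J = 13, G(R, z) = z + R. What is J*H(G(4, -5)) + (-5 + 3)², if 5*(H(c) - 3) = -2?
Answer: 189/5 ≈ 37.800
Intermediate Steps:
G(R, z) = R + z
H(c) = 13/5 (H(c) = 3 + (⅕)*(-2) = 3 - ⅖ = 13/5)
J*H(G(4, -5)) + (-5 + 3)² = 13*(13/5) + (-5 + 3)² = 169/5 + (-2)² = 169/5 + 4 = 189/5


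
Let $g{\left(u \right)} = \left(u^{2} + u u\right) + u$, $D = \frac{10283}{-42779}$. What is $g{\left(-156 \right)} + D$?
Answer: $\frac{2075455681}{42779} \approx 48516.0$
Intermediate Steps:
$D = - \frac{10283}{42779}$ ($D = 10283 \left(- \frac{1}{42779}\right) = - \frac{10283}{42779} \approx -0.24038$)
$g{\left(u \right)} = u + 2 u^{2}$ ($g{\left(u \right)} = \left(u^{2} + u^{2}\right) + u = 2 u^{2} + u = u + 2 u^{2}$)
$g{\left(-156 \right)} + D = - 156 \left(1 + 2 \left(-156\right)\right) - \frac{10283}{42779} = - 156 \left(1 - 312\right) - \frac{10283}{42779} = \left(-156\right) \left(-311\right) - \frac{10283}{42779} = 48516 - \frac{10283}{42779} = \frac{2075455681}{42779}$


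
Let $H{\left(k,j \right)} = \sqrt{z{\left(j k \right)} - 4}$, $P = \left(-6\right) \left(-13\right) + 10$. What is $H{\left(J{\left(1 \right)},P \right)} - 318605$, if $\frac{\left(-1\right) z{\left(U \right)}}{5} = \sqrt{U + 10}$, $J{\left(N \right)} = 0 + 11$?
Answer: $-318605 + i \sqrt{4 + 5 \sqrt{978}} \approx -3.1861 \cdot 10^{5} + 12.664 i$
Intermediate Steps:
$J{\left(N \right)} = 11$
$z{\left(U \right)} = - 5 \sqrt{10 + U}$ ($z{\left(U \right)} = - 5 \sqrt{U + 10} = - 5 \sqrt{10 + U}$)
$P = 88$ ($P = 78 + 10 = 88$)
$H{\left(k,j \right)} = \sqrt{-4 - 5 \sqrt{10 + j k}}$ ($H{\left(k,j \right)} = \sqrt{- 5 \sqrt{10 + j k} - 4} = \sqrt{-4 - 5 \sqrt{10 + j k}}$)
$H{\left(J{\left(1 \right)},P \right)} - 318605 = \sqrt{-4 - 5 \sqrt{10 + 88 \cdot 11}} - 318605 = \sqrt{-4 - 5 \sqrt{10 + 968}} - 318605 = \sqrt{-4 - 5 \sqrt{978}} - 318605 = -318605 + \sqrt{-4 - 5 \sqrt{978}}$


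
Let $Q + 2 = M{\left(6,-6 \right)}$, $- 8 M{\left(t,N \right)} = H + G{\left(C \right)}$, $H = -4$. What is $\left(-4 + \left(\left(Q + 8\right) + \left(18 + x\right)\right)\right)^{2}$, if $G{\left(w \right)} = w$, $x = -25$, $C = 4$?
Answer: $25$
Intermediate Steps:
$M{\left(t,N \right)} = 0$ ($M{\left(t,N \right)} = - \frac{-4 + 4}{8} = \left(- \frac{1}{8}\right) 0 = 0$)
$Q = -2$ ($Q = -2 + 0 = -2$)
$\left(-4 + \left(\left(Q + 8\right) + \left(18 + x\right)\right)\right)^{2} = \left(-4 + \left(\left(-2 + 8\right) + \left(18 - 25\right)\right)\right)^{2} = \left(-4 + \left(6 - 7\right)\right)^{2} = \left(-4 - 1\right)^{2} = \left(-5\right)^{2} = 25$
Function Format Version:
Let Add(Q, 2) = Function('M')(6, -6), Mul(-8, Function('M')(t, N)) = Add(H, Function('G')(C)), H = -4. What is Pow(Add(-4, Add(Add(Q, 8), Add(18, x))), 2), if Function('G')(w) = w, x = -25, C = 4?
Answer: 25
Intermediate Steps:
Function('M')(t, N) = 0 (Function('M')(t, N) = Mul(Rational(-1, 8), Add(-4, 4)) = Mul(Rational(-1, 8), 0) = 0)
Q = -2 (Q = Add(-2, 0) = -2)
Pow(Add(-4, Add(Add(Q, 8), Add(18, x))), 2) = Pow(Add(-4, Add(Add(-2, 8), Add(18, -25))), 2) = Pow(Add(-4, Add(6, -7)), 2) = Pow(Add(-4, -1), 2) = Pow(-5, 2) = 25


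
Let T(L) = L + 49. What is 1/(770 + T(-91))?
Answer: 1/728 ≈ 0.0013736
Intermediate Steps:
T(L) = 49 + L
1/(770 + T(-91)) = 1/(770 + (49 - 91)) = 1/(770 - 42) = 1/728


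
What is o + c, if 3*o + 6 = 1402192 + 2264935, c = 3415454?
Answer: 13913483/3 ≈ 4.6378e+6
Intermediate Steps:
o = 3667121/3 (o = -2 + (1402192 + 2264935)/3 = -2 + (⅓)*3667127 = -2 + 3667127/3 = 3667121/3 ≈ 1.2224e+6)
o + c = 3667121/3 + 3415454 = 13913483/3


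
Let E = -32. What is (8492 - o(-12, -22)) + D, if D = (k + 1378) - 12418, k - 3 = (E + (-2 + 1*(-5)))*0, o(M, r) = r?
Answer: -2523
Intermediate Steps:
k = 3 (k = 3 + (-32 + (-2 + 1*(-5)))*0 = 3 + (-32 + (-2 - 5))*0 = 3 + (-32 - 7)*0 = 3 - 39*0 = 3 + 0 = 3)
D = -11037 (D = (3 + 1378) - 12418 = 1381 - 12418 = -11037)
(8492 - o(-12, -22)) + D = (8492 - 1*(-22)) - 11037 = (8492 + 22) - 11037 = 8514 - 11037 = -2523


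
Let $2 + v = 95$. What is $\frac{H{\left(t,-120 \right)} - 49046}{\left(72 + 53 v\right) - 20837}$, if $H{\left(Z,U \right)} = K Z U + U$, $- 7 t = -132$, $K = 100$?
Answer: $\frac{964081}{55426} \approx 17.394$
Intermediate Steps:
$v = 93$ ($v = -2 + 95 = 93$)
$t = \frac{132}{7}$ ($t = \left(- \frac{1}{7}\right) \left(-132\right) = \frac{132}{7} \approx 18.857$)
$H{\left(Z,U \right)} = U + 100 U Z$ ($H{\left(Z,U \right)} = 100 Z U + U = 100 U Z + U = U + 100 U Z$)
$\frac{H{\left(t,-120 \right)} - 49046}{\left(72 + 53 v\right) - 20837} = \frac{- 120 \left(1 + 100 \cdot \frac{132}{7}\right) - 49046}{\left(72 + 53 \cdot 93\right) - 20837} = \frac{- 120 \left(1 + \frac{13200}{7}\right) - 49046}{\left(72 + 4929\right) - 20837} = \frac{\left(-120\right) \frac{13207}{7} - 49046}{5001 - 20837} = \frac{- \frac{1584840}{7} - 49046}{-15836} = \left(- \frac{1928162}{7}\right) \left(- \frac{1}{15836}\right) = \frac{964081}{55426}$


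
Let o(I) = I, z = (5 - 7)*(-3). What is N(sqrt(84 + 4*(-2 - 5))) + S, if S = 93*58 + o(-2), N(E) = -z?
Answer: 5386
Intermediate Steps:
z = 6 (z = -2*(-3) = 6)
N(E) = -6 (N(E) = -1*6 = -6)
S = 5392 (S = 93*58 - 2 = 5394 - 2 = 5392)
N(sqrt(84 + 4*(-2 - 5))) + S = -6 + 5392 = 5386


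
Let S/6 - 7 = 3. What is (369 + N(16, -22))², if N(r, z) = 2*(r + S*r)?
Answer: 5387041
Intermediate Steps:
S = 60 (S = 42 + 6*3 = 42 + 18 = 60)
N(r, z) = 122*r (N(r, z) = 2*(r + 60*r) = 2*(61*r) = 122*r)
(369 + N(16, -22))² = (369 + 122*16)² = (369 + 1952)² = 2321² = 5387041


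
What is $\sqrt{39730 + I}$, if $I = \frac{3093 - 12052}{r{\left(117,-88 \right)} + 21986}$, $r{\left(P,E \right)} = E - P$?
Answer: $\frac{3 \sqrt{2094243563839}}{21781} \approx 199.32$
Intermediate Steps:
$I = - \frac{8959}{21781}$ ($I = \frac{3093 - 12052}{\left(-88 - 117\right) + 21986} = - \frac{8959}{\left(-88 - 117\right) + 21986} = - \frac{8959}{-205 + 21986} = - \frac{8959}{21781} \approx -0.41132$)
$\sqrt{39730 + I} = \sqrt{39730 - \frac{8959}{21781}} = \sqrt{\frac{865350171}{21781}} = \frac{3 \sqrt{2094243563839}}{21781}$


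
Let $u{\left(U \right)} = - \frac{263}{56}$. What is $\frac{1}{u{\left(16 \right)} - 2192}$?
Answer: $- \frac{56}{123015} \approx -0.00045523$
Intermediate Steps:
$u{\left(U \right)} = - \frac{263}{56}$ ($u{\left(U \right)} = \left(-263\right) \frac{1}{56} = - \frac{263}{56}$)
$\frac{1}{u{\left(16 \right)} - 2192} = \frac{1}{- \frac{263}{56} - 2192} = \frac{1}{- \frac{123015}{56}} = - \frac{56}{123015}$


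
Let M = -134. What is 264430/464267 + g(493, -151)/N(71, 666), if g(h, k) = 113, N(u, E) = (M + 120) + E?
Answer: 224870531/302702084 ≈ 0.74288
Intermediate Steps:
N(u, E) = -14 + E (N(u, E) = (-134 + 120) + E = -14 + E)
264430/464267 + g(493, -151)/N(71, 666) = 264430/464267 + 113/(-14 + 666) = 264430*(1/464267) + 113/652 = 264430/464267 + 113*(1/652) = 264430/464267 + 113/652 = 224870531/302702084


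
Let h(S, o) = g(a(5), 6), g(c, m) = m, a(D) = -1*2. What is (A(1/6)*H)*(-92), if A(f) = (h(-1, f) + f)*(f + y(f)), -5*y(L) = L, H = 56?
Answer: -190624/45 ≈ -4236.1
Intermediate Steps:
a(D) = -2
y(L) = -L/5
h(S, o) = 6
A(f) = 4*f*(6 + f)/5 (A(f) = (6 + f)*(f - f/5) = (6 + f)*(4*f/5) = 4*f*(6 + f)/5)
(A(1/6)*H)*(-92) = (((4/5)*(6 + 1/6)/6)*56)*(-92) = (((4/5)*(1/6)*(6 + 1/6))*56)*(-92) = (((4/5)*(1/6)*(37/6))*56)*(-92) = ((37/45)*56)*(-92) = (2072/45)*(-92) = -190624/45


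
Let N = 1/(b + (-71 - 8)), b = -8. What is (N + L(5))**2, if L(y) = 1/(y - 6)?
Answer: 7744/7569 ≈ 1.0231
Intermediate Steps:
L(y) = 1/(-6 + y)
N = -1/87 (N = 1/(-8 + (-71 - 8)) = 1/(-8 - 79) = 1/(-87) = -1/87 ≈ -0.011494)
(N + L(5))**2 = (-1/87 + 1/(-6 + 5))**2 = (-1/87 + 1/(-1))**2 = (-1/87 - 1)**2 = (-88/87)**2 = 7744/7569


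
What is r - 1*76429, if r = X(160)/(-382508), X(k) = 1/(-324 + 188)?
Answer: -3975919734751/52021088 ≈ -76429.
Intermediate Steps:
X(k) = -1/136 (X(k) = 1/(-136) = -1/136)
r = 1/52021088 (r = -1/136/(-382508) = -1/136*(-1/382508) = 1/52021088 ≈ 1.9223e-8)
r - 1*76429 = 1/52021088 - 1*76429 = 1/52021088 - 76429 = -3975919734751/52021088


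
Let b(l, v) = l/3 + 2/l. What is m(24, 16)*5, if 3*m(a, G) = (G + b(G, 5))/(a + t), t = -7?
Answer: 2575/1224 ≈ 2.1038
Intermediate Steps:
b(l, v) = 2/l + l/3 (b(l, v) = l*(1/3) + 2/l = l/3 + 2/l = 2/l + l/3)
m(a, G) = (2/G + 4*G/3)/(3*(-7 + a)) (m(a, G) = ((G + (2/G + G/3))/(a - 7))/3 = ((2/G + 4*G/3)/(-7 + a))/3 = (2/G + 4*G/3)/(3*(-7 + a)))
m(24, 16)*5 = ((2/9)*(3 + 2*16**2)/(16*(-7 + 24)))*5 = ((2/9)*(1/16)*(3 + 2*256)/17)*5 = ((2/9)*(1/16)*(1/17)*(3 + 512))*5 = ((2/9)*(1/16)*(1/17)*515)*5 = (515/1224)*5 = 2575/1224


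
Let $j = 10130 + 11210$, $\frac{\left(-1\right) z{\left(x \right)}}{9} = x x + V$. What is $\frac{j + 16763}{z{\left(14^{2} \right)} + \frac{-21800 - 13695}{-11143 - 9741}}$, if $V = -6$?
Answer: $- \frac{795743052}{7219354465} \approx -0.11022$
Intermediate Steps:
$z{\left(x \right)} = 54 - 9 x^{2}$ ($z{\left(x \right)} = - 9 \left(x x - 6\right) = - 9 \left(x^{2} - 6\right) = - 9 \left(-6 + x^{2}\right) = 54 - 9 x^{2}$)
$j = 21340$
$\frac{j + 16763}{z{\left(14^{2} \right)} + \frac{-21800 - 13695}{-11143 - 9741}} = \frac{21340 + 16763}{\left(54 - 9 \left(14^{2}\right)^{2}\right) + \frac{-21800 - 13695}{-11143 - 9741}} = \frac{38103}{\left(54 - 9 \cdot 196^{2}\right) - \frac{35495}{-20884}} = \frac{38103}{\left(54 - 345744\right) - - \frac{35495}{20884}} = \frac{38103}{\left(54 - 345744\right) + \frac{35495}{20884}} = \frac{38103}{-345690 + \frac{35495}{20884}} = \frac{38103}{- \frac{7219354465}{20884}} = 38103 \left(- \frac{20884}{7219354465}\right) = - \frac{795743052}{7219354465}$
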